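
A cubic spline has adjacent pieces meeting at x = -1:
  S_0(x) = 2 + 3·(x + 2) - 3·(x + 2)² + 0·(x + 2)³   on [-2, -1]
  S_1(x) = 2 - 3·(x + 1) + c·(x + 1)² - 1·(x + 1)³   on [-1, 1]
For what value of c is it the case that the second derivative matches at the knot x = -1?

S_0''(x) = -6 + 0·(x + 2), so S_0''(-1) = -6. On the right, S_1''(-1) = 2c, so c = -3.

-3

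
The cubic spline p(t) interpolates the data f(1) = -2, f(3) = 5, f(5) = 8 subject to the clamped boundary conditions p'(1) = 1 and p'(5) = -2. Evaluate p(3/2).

-1

Let σ_i = p''(x_i). Step sizes h_i = 2, 2; slopes of the chords Δ_i = (y_(i+1) - y_i)/h_i = 7/2, 3/2.
  2·σ_0 + 8·σ_1 + 2·σ_2 = 6(Δ_1 - Δ_0) = -12
Clamped end conditions give two more equations: 2h_0·σ_0 + h_0·σ_1 = 6(Δ_0 - p'(1)) = 15 and h_1·σ_1 + 2h_1·σ_2 = 6(p'(5) - Δ_1) = -21.
Solving the tridiagonal system: σ_0 = 9/2, σ_1 = -3/2, σ_2 = -9/2.
On [1, 3], p(t) = -2 + 1·(t - 1) + 9/4·(t - 1)² - 1/2·(t - 1)³.
With (t - 1) = 1/2: p(3/2) = -1.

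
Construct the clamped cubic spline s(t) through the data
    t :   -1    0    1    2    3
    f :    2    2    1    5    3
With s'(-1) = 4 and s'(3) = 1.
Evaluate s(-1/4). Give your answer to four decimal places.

Write M_i for s''(x_i). With h_i = 1, 1, 1, 1 and divided differences Δ_i = 0, -1, 4, -2, the continuity of s' gives the tridiagonal system
  1·M_0 + 4·M_1 + 1·M_2 = 6(Δ_1 - Δ_0) = -6
  1·M_1 + 4·M_2 + 1·M_3 = 6(Δ_2 - Δ_1) = 30
  1·M_2 + 4·M_3 + 1·M_4 = 6(Δ_3 - Δ_2) = -36
Clamped end conditions give two more equations: 2h_0·M_0 + h_0·M_1 = 6(Δ_0 - s'(-1)) = -24 and h_3·M_3 + 2h_3·M_4 = 6(s'(3) - Δ_3) = 18.
Solving: M_0 = -78/7, M_1 = -12/7, M_2 = 12, M_3 = -114/7, M_4 = 120/7.
On [-1, 0], s(t) = 2 + 4·(t + 1) - 39/7·(t + 1)² + 11/7·(t + 1)³.
With (t + 1) = 3/4: s(-1/4) = 1133/448.

2.5290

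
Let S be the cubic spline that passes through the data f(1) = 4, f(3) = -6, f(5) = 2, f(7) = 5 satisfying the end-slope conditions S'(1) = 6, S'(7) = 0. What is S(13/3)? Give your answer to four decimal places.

-2.0741

Let σ_i = S''(x_i). Step sizes h_i = 2, 2, 2; slopes of the chords Δ_i = (y_(i+1) - y_i)/h_i = -5, 4, 3/2.
  2·σ_0 + 8·σ_1 + 2·σ_2 = 6(Δ_1 - Δ_0) = 54
  2·σ_1 + 8·σ_2 + 2·σ_3 = 6(Δ_2 - Δ_1) = -15
Clamped end conditions give two more equations: 2h_0·σ_0 + h_0·σ_1 = 6(Δ_0 - S'(1)) = -66 and h_2·σ_2 + 2h_2·σ_3 = 6(S'(7) - Δ_2) = -9.
Forward elimination and back-substitution give σ_0 = -47/2, σ_1 = 14, σ_2 = -11/2, σ_3 = 1/2.
On [3, 5], S(t) = -6 - 7/2·(t - 3) + 7·(t - 3)² - 13/8·(t - 3)³.
With (t - 3) = 4/3: S(13/3) = -56/27.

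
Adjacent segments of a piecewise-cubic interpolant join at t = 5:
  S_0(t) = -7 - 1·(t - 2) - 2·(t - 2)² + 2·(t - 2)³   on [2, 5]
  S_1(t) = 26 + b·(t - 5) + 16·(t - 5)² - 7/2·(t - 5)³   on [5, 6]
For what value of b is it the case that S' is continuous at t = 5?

S_0'(t) = -1 - 4·(t - 2) + 6·(t - 2)², so S_0'(5) = 41. On the right, S_1'(5) = b, so b = 41.

41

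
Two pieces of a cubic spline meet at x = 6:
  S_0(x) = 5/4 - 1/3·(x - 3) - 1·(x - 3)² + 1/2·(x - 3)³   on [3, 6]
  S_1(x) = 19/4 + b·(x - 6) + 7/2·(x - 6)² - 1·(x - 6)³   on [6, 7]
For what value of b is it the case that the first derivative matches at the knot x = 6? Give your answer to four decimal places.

7.1667

S_0'(x) = -1/3 - 2·(x - 3) + 3/2·(x - 3)², so S_0'(6) = 43/6. On the right, S_1'(6) = b, so b = 43/6.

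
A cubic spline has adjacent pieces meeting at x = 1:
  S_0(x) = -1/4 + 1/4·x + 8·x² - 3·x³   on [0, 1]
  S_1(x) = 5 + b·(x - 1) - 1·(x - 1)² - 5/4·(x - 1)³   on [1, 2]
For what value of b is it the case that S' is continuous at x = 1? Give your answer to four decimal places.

7.2500

S_0'(x) = 1/4 + 16·x - 9·x², so S_0'(1) = 29/4. On the right, S_1'(1) = b, so b = 29/4.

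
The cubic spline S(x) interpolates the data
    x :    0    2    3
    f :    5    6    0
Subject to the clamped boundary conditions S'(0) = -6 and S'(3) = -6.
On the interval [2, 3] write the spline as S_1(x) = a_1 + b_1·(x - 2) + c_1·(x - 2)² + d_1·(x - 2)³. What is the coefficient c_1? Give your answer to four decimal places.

-6.5000

Put σ_i = S'' at the i-th knot. Here h = (2, 1) and Δ = (1/2, -6), so the interior equations h_(i-1)·σ_(i-1) + 2(h_(i-1)+h_i)·σ_i + h_i·σ_(i+1) = 6(Δ_i − Δ_(i-1)) read
  2·σ_0 + 6·σ_1 + 1·σ_2 = 6(Δ_1 - Δ_0) = -39
Clamped end conditions give two more equations: 2h_0·σ_0 + h_0·σ_1 = 6(Δ_0 - S'(0)) = 39 and h_1·σ_1 + 2h_1·σ_2 = 6(S'(3) - Δ_1) = 0.
Solving: σ_0 = 65/4, σ_1 = -13, σ_2 = 13/2.
On [2, 3], with S_1(x) = a_1 + b_1·(x - 2) + c_1·(x - 2)² + d_1·(x - 2)³: c_1 = σ_1/2 = -13/2, d_1 = (σ_2 - σ_1)/(6h_1) = 13/4, b_1 = Δ_1 - h_1(2σ_1 + σ_2)/6 = -11/4.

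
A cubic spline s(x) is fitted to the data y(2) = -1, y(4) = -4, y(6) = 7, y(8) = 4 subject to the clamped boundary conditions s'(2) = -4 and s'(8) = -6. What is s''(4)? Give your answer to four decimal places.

6.6333

With σ_i denoting the second derivative at x_i, h_i = 2, 2, 2, and Δ_i = (y_(i+1) − y_i)/h_i = -3/2, 11/2, -3/2:
  2·σ_0 + 8·σ_1 + 2·σ_2 = 6(Δ_1 - Δ_0) = 42
  2·σ_1 + 8·σ_2 + 2·σ_3 = 6(Δ_2 - Δ_1) = -42
Clamped end conditions give two more equations: 2h_0·σ_0 + h_0·σ_1 = 6(Δ_0 - s'(2)) = 15 and h_2·σ_2 + 2h_2·σ_3 = 6(s'(8) - Δ_2) = -27.
Solving the tridiagonal system: σ_0 = 13/30, σ_1 = 199/30, σ_2 = -179/30, σ_3 = -113/30.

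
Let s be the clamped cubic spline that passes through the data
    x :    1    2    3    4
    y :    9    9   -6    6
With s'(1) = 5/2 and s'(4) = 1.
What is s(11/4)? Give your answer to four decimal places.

Let M_i = s''(x_i). Step sizes h_i = 1, 1, 1; slopes of the chords Δ_i = (y_(i+1) - y_i)/h_i = 0, -15, 12.
  1·M_0 + 4·M_1 + 1·M_2 = 6(Δ_1 - Δ_0) = -90
  1·M_1 + 4·M_2 + 1·M_3 = 6(Δ_2 - Δ_1) = 162
Clamped end conditions give two more equations: 2h_0·M_0 + h_0·M_1 = 6(Δ_0 - s'(1)) = -15 and h_2·M_2 + 2h_2·M_3 = 6(s'(4) - Δ_2) = -66.
Forward elimination and back-substitution give M_0 = 14, M_1 = -43, M_2 = 68, M_3 = -67.
On [2, 3], s(x) = 9 - 12·(x - 2) - 43/2·(x - 2)² + 37/2·(x - 2)³.
With (x - 2) = 3/4: s(11/4) = -549/128.

-4.2891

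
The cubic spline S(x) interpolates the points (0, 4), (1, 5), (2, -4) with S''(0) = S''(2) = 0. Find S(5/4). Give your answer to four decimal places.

3.5703

Let M_i = S''(x_i). Step sizes h_i = 1, 1; slopes of the chords Δ_i = (y_(i+1) - y_i)/h_i = 1, -9.
  1·M_0 + 4·M_1 + 1·M_2 = 6(Δ_1 - Δ_0) = -60
Natural end conditions: M_0 = M_2 = 0.
Solving: M_0 = 0, M_1 = -15, M_2 = 0.
On [1, 2], S(x) = 5 - 4·(x - 1) - 15/2·(x - 1)² + 5/2·(x - 1)³.
With (x - 1) = 1/4: S(5/4) = 457/128.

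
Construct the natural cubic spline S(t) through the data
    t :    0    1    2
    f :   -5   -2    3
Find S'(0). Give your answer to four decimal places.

Put M_i = S'' at the i-th knot. Here h = (1, 1) and Δ = (3, 5), so the interior equations h_(i-1)·M_(i-1) + 2(h_(i-1)+h_i)·M_i + h_i·M_(i+1) = 6(Δ_i − Δ_(i-1)) read
  1·M_0 + 4·M_1 + 1·M_2 = 6(Δ_1 - Δ_0) = 12
Natural end conditions: M_0 = M_2 = 0.
Solving: M_0 = 0, M_1 = 3, M_2 = 0.
On [0, 1], S'(t) = b_0 + 2c_0·t + 3d_0·t² with b_0 = Δ_0 - h_0(2M_0 + M_1)/6 = 5/2, c_0 = M_0/2 = 0, d_0 = (M_1 - M_0)/(6h_0) = 1/2. So S'(0) = 5/2.

2.5000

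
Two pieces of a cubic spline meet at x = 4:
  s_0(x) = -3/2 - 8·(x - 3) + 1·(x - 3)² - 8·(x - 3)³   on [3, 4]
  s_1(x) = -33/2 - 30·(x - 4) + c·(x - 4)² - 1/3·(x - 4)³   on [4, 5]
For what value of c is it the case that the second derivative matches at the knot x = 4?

s_0''(x) = 2 - 48·(x - 3), so s_0''(4) = -46. On the right, s_1''(4) = 2c, so c = -23.

-23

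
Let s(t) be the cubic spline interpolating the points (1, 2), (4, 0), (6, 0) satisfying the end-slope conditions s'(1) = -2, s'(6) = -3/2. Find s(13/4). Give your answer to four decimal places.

-0.1586

Let M_i = s''(x_i). Step sizes h_i = 3, 2; slopes of the chords Δ_i = (y_(i+1) - y_i)/h_i = -2/3, 0.
  3·M_0 + 10·M_1 + 2·M_2 = 6(Δ_1 - Δ_0) = 4
Clamped end conditions give two more equations: 2h_0·M_0 + h_0·M_1 = 6(Δ_0 - s'(1)) = 8 and h_1·M_1 + 2h_1·M_2 = 6(s'(6) - Δ_1) = -9.
Forward elimination and back-substitution give M_0 = 31/30, M_1 = 3/5, M_2 = -51/20.
On [1, 4], s(t) = 2 - 2·(t - 1) + 31/60·(t - 1)² - 13/540·(t - 1)³.
With (t - 1) = 9/4: s(13/4) = -203/1280.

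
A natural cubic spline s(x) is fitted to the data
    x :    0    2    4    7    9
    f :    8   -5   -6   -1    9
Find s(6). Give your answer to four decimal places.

Put σ_i = s'' at the i-th knot. Here h = (2, 2, 3, 2) and Δ = (-13/2, -1/2, 5/3, 5), so the interior equations h_(i-1)·σ_(i-1) + 2(h_(i-1)+h_i)·σ_i + h_i·σ_(i+1) = 6(Δ_i − Δ_(i-1)) read
  2·σ_0 + 8·σ_1 + 2·σ_2 = 6(Δ_1 - Δ_0) = 36
  2·σ_1 + 10·σ_2 + 3·σ_3 = 6(Δ_2 - Δ_1) = 13
  3·σ_2 + 10·σ_3 + 2·σ_4 = 6(Δ_3 - Δ_2) = 20
Natural end conditions: σ_0 = σ_4 = 0.
Forward elimination and back-substitution give σ_0 = 0, σ_1 = 196/43, σ_2 = -10/43, σ_3 = 89/43, σ_4 = 0.
On [4, 7], s(x) = -6 + 223/258·(x - 4) - 5/43·(x - 4)² + 11/86·(x - 4)³.
With (x - 4) = 2: s(6) = -479/129.

-3.7132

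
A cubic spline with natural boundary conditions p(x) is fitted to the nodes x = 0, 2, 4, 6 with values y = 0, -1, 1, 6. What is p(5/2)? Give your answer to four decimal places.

-0.8375

Put M_i = p'' at the i-th knot. Here h = (2, 2, 2) and Δ = (-1/2, 1, 5/2), so the interior equations h_(i-1)·M_(i-1) + 2(h_(i-1)+h_i)·M_i + h_i·M_(i+1) = 6(Δ_i − Δ_(i-1)) read
  2·M_0 + 8·M_1 + 2·M_2 = 6(Δ_1 - Δ_0) = 9
  2·M_1 + 8·M_2 + 2·M_3 = 6(Δ_2 - Δ_1) = 9
Natural end conditions: M_0 = M_3 = 0.
Solving the tridiagonal system: M_0 = 0, M_1 = 9/10, M_2 = 9/10, M_3 = 0.
On [2, 4], p(x) = -1 + 1/10·(x - 2) + 9/20·(x - 2)² + 0·(x - 2)³.
With (x - 2) = 1/2: p(5/2) = -67/80.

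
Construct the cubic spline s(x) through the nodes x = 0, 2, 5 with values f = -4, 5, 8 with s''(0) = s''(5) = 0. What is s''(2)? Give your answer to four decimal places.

Write M_i for s''(x_i). With h_i = 2, 3 and divided differences Δ_i = 9/2, 1, the continuity of s' gives the tridiagonal system
  2·M_0 + 10·M_1 + 3·M_2 = 6(Δ_1 - Δ_0) = -21
Natural end conditions: M_0 = M_2 = 0.
Solving: M_0 = 0, M_1 = -21/10, M_2 = 0.

-2.1000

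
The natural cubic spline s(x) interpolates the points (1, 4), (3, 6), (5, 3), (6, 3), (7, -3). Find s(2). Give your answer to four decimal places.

5.7277

Let m_i = s''(x_i). Step sizes h_i = 2, 2, 1, 1; slopes of the chords Δ_i = (y_(i+1) - y_i)/h_i = 1, -3/2, 0, -6.
  2·m_0 + 8·m_1 + 2·m_2 = 6(Δ_1 - Δ_0) = -15
  2·m_1 + 6·m_2 + 1·m_3 = 6(Δ_2 - Δ_1) = 9
  1·m_2 + 4·m_3 + 1·m_4 = 6(Δ_3 - Δ_2) = -36
Natural end conditions: m_0 = m_4 = 0.
Solving: m_0 = 0, m_1 = -163/56, m_2 = 29/7, m_3 = -281/28, m_4 = 0.
On [1, 3], s(x) = 4 + 331/168·(x - 1) + 0·(x - 1)² - 163/672·(x - 1)³.
With (x - 1) = 1: s(2) = 1283/224.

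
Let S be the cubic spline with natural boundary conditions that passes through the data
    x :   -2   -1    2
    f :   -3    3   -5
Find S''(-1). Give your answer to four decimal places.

-6.5000

Let M_i = S''(x_i). Step sizes h_i = 1, 3; slopes of the chords Δ_i = (y_(i+1) - y_i)/h_i = 6, -8/3.
  1·M_0 + 8·M_1 + 3·M_2 = 6(Δ_1 - Δ_0) = -52
Natural end conditions: M_0 = M_2 = 0.
Solving: M_0 = 0, M_1 = -13/2, M_2 = 0.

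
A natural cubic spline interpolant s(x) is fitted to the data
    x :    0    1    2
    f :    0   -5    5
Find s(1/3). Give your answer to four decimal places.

With σ_i denoting the second derivative at x_i, h_i = 1, 1, and Δ_i = (y_(i+1) − y_i)/h_i = -5, 10:
  1·σ_0 + 4·σ_1 + 1·σ_2 = 6(Δ_1 - Δ_0) = 90
Natural end conditions: σ_0 = σ_2 = 0.
Solving the tridiagonal system: σ_0 = 0, σ_1 = 45/2, σ_2 = 0.
On [0, 1], s(x) = 0 - 35/4·x + 0·x² + 15/4·x³.
With x = 1/3: s(1/3) = -25/9.

-2.7778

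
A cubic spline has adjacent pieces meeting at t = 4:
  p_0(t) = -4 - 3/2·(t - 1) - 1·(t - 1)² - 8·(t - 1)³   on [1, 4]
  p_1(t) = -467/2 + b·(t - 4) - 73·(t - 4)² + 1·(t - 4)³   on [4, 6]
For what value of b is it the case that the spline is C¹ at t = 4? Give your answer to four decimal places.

p_0'(t) = -3/2 - 2·(t - 1) - 24·(t - 1)², so p_0'(4) = -447/2. On the right, p_1'(4) = b, so b = -447/2.

-223.5000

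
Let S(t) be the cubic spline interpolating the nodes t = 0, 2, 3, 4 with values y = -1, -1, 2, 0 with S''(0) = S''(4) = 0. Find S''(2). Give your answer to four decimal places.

Write σ_i for S''(x_i). With h_i = 2, 1, 1 and divided differences Δ_i = 0, 3, -2, the continuity of S' gives the tridiagonal system
  2·σ_0 + 6·σ_1 + 1·σ_2 = 6(Δ_1 - Δ_0) = 18
  1·σ_1 + 4·σ_2 + 1·σ_3 = 6(Δ_2 - Δ_1) = -30
Natural end conditions: σ_0 = σ_3 = 0.
Solving: σ_0 = 0, σ_1 = 102/23, σ_2 = -198/23, σ_3 = 0.

4.4348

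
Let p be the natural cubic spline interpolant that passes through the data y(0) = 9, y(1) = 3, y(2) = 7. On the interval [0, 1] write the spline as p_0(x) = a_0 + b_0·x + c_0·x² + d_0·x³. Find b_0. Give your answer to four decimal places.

-8.5000

Write σ_i for p''(x_i). With h_i = 1, 1 and divided differences Δ_i = -6, 4, the continuity of p' gives the tridiagonal system
  1·σ_0 + 4·σ_1 + 1·σ_2 = 6(Δ_1 - Δ_0) = 60
Natural end conditions: σ_0 = σ_2 = 0.
Solving: σ_0 = 0, σ_1 = 15, σ_2 = 0.
On [0, 1], with p_0(x) = a_0 + b_0·x + c_0·x² + d_0·x³: c_0 = σ_0/2 = 0, d_0 = (σ_1 - σ_0)/(6h_0) = 5/2, b_0 = Δ_0 - h_0(2σ_0 + σ_1)/6 = -17/2.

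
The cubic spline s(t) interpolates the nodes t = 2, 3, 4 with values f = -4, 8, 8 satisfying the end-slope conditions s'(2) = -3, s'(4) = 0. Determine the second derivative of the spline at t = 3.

-39

Let M_i = s''(x_i). Step sizes h_i = 1, 1; slopes of the chords Δ_i = (y_(i+1) - y_i)/h_i = 12, 0.
  1·M_0 + 4·M_1 + 1·M_2 = 6(Δ_1 - Δ_0) = -72
Clamped end conditions give two more equations: 2h_0·M_0 + h_0·M_1 = 6(Δ_0 - s'(2)) = 90 and h_1·M_1 + 2h_1·M_2 = 6(s'(4) - Δ_1) = 0.
Hence M_0 = 129/2, M_1 = -39, M_2 = 39/2.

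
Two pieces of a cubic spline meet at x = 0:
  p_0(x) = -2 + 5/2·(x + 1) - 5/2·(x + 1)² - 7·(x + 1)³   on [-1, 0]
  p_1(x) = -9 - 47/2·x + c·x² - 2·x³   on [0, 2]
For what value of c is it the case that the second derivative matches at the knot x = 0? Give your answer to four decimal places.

-23.5000

p_0''(x) = -5 - 42·(x + 1), so p_0''(0) = -47. On the right, p_1''(0) = 2c, so c = -47/2.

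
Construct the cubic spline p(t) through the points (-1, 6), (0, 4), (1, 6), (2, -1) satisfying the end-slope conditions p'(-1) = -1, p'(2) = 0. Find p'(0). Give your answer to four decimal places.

1.2667

Let M_i = p''(x_i). Step sizes h_i = 1, 1, 1; slopes of the chords Δ_i = (y_(i+1) - y_i)/h_i = -2, 2, -7.
  1·M_0 + 4·M_1 + 1·M_2 = 6(Δ_1 - Δ_0) = 24
  1·M_1 + 4·M_2 + 1·M_3 = 6(Δ_2 - Δ_1) = -54
Clamped end conditions give two more equations: 2h_0·M_0 + h_0·M_1 = 6(Δ_0 - p'(-1)) = -6 and h_2·M_2 + 2h_2·M_3 = 6(p'(2) - Δ_2) = 42.
Solving the tridiagonal system: M_0 = -158/15, M_1 = 226/15, M_2 = -386/15, M_3 = 508/15.
On [0, 1], p'(t) = b_1 + 2c_1·t + 3d_1·t² with b_1 = Δ_1 - h_1(2M_1 + M_2)/6 = 19/15, c_1 = M_1/2 = 113/15, d_1 = (M_2 - M_1)/(6h_1) = -34/5. So p'(0) = 19/15.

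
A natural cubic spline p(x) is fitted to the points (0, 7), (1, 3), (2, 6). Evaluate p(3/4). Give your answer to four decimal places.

With M_i denoting the second derivative at x_i, h_i = 1, 1, and Δ_i = (y_(i+1) − y_i)/h_i = -4, 3:
  1·M_0 + 4·M_1 + 1·M_2 = 6(Δ_1 - Δ_0) = 42
Natural end conditions: M_0 = M_2 = 0.
Forward elimination and back-substitution give M_0 = 0, M_1 = 21/2, M_2 = 0.
On [0, 1], p(x) = 7 - 23/4·x + 0·x² + 7/4·x³.
With x = 3/4: p(3/4) = 877/256.

3.4258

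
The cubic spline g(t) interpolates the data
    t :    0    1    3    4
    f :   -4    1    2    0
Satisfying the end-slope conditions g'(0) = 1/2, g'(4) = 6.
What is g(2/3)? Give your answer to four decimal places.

Write M_i for g''(x_i). With h_i = 1, 2, 1 and divided differences Δ_i = 5, 1/2, -2, the continuity of g' gives the tridiagonal system
  1·M_0 + 6·M_1 + 2·M_2 = 6(Δ_1 - Δ_0) = -27
  2·M_1 + 6·M_2 + 1·M_3 = 6(Δ_2 - Δ_1) = -15
Clamped end conditions give two more equations: 2h_0·M_0 + h_0·M_1 = 6(Δ_0 - g'(0)) = 27 and h_2·M_2 + 2h_2·M_3 = 6(g'(4) - Δ_2) = 48.
Solving the tridiagonal system: M_0 = 569/35, M_1 = -193/35, M_2 = -178/35, M_3 = 929/35.
On [0, 1], g(t) = -4 + 1/2·t + 569/70·t² - 127/35·t³.
With t = 2/3: g(2/3) = -1067/945.

-1.1291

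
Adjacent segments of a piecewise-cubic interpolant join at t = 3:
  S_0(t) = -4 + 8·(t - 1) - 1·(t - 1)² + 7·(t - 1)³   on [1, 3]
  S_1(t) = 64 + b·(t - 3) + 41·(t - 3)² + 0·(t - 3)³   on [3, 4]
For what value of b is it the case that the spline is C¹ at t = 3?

S_0'(t) = 8 - 2·(t - 1) + 21·(t - 1)², so S_0'(3) = 88. On the right, S_1'(3) = b, so b = 88.

88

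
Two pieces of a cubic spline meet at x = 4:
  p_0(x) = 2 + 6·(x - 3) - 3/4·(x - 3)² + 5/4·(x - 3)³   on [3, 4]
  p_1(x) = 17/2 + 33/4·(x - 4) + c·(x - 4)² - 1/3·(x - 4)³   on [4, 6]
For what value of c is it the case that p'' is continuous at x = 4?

p_0''(x) = -3/2 + 15/2·(x - 3), so p_0''(4) = 6. On the right, p_1''(4) = 2c, so c = 3.

3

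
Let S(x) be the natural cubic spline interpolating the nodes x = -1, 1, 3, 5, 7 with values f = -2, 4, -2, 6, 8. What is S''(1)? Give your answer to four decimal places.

-6.4821

Put M_i = S'' at the i-th knot. Here h = (2, 2, 2, 2) and Δ = (3, -3, 4, 1), so the interior equations h_(i-1)·M_(i-1) + 2(h_(i-1)+h_i)·M_i + h_i·M_(i+1) = 6(Δ_i − Δ_(i-1)) read
  2·M_0 + 8·M_1 + 2·M_2 = 6(Δ_1 - Δ_0) = -36
  2·M_1 + 8·M_2 + 2·M_3 = 6(Δ_2 - Δ_1) = 42
  2·M_2 + 8·M_3 + 2·M_4 = 6(Δ_3 - Δ_2) = -18
Natural end conditions: M_0 = M_4 = 0.
Solving: M_0 = 0, M_1 = -363/56, M_2 = 111/14, M_3 = -237/56, M_4 = 0.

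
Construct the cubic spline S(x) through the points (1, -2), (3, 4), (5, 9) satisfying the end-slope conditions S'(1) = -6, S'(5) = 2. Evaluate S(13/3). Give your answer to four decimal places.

Let M_i = S''(x_i). Step sizes h_i = 2, 2; slopes of the chords Δ_i = (y_(i+1) - y_i)/h_i = 3, 5/2.
  2·M_0 + 8·M_1 + 2·M_2 = 6(Δ_1 - Δ_0) = -3
Clamped end conditions give two more equations: 2h_0·M_0 + h_0·M_1 = 6(Δ_0 - S'(1)) = 54 and h_1·M_1 + 2h_1·M_2 = 6(S'(5) - Δ_1) = -3.
Solving: M_0 = 127/8, M_1 = -19/4, M_2 = 13/8.
On [3, 5], S(x) = 4 + 41/8·(x - 3) - 19/8·(x - 3)² + 17/32·(x - 3)³.
With (x - 3) = 4/3: S(13/3) = 425/54.

7.8704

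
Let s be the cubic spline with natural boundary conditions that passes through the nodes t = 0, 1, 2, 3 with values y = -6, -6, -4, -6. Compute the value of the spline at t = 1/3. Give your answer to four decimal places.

With M_i denoting the second derivative at x_i, h_i = 1, 1, 1, and Δ_i = (y_(i+1) − y_i)/h_i = 0, 2, -2:
  1·M_0 + 4·M_1 + 1·M_2 = 6(Δ_1 - Δ_0) = 12
  1·M_1 + 4·M_2 + 1·M_3 = 6(Δ_2 - Δ_1) = -24
Natural end conditions: M_0 = M_3 = 0.
Solving: M_0 = 0, M_1 = 24/5, M_2 = -36/5, M_3 = 0.
On [0, 1], s(t) = -6 - 4/5·t + 0·t² + 4/5·t³.
With t = 1/3: s(1/3) = -842/135.

-6.2370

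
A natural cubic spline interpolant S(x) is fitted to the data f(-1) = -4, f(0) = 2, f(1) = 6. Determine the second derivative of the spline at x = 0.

-3

Write M_i for S''(x_i). With h_i = 1, 1 and divided differences Δ_i = 6, 4, the continuity of S' gives the tridiagonal system
  1·M_0 + 4·M_1 + 1·M_2 = 6(Δ_1 - Δ_0) = -12
Natural end conditions: M_0 = M_2 = 0.
Forward elimination and back-substitution give M_0 = 0, M_1 = -3, M_2 = 0.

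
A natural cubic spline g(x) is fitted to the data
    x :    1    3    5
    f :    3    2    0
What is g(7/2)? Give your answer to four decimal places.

Write σ_i for g''(x_i). With h_i = 2, 2 and divided differences Δ_i = -1/2, -1, the continuity of g' gives the tridiagonal system
  2·σ_0 + 8·σ_1 + 2·σ_2 = 6(Δ_1 - Δ_0) = -3
Natural end conditions: σ_0 = σ_2 = 0.
Solving: σ_0 = 0, σ_1 = -3/8, σ_2 = 0.
On [3, 5], g(x) = 2 - 3/4·(x - 3) - 3/16·(x - 3)² + 1/32·(x - 3)³.
With (x - 3) = 1/2: g(7/2) = 405/256.

1.5820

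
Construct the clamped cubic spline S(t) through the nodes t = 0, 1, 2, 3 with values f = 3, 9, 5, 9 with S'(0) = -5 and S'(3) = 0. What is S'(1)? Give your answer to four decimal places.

With σ_i denoting the second derivative at x_i, h_i = 1, 1, 1, and Δ_i = (y_(i+1) − y_i)/h_i = 6, -4, 4:
  1·σ_0 + 4·σ_1 + 1·σ_2 = 6(Δ_1 - Δ_0) = -60
  1·σ_1 + 4·σ_2 + 1·σ_3 = 6(Δ_2 - Δ_1) = 48
Clamped end conditions give two more equations: 2h_0·σ_0 + h_0·σ_1 = 6(Δ_0 - S'(0)) = 66 and h_2·σ_2 + 2h_2·σ_3 = 6(S'(3) - Δ_2) = -24.
Forward elimination and back-substitution give σ_0 = 752/15, σ_1 = -514/15, σ_2 = 404/15, σ_3 = -382/15.
On [1, 2], S'(t) = b_1 + 2c_1·(t - 1) + 3d_1·(t - 1)² with b_1 = Δ_1 - h_1(2σ_1 + σ_2)/6 = 44/15, c_1 = σ_1/2 = -257/15, d_1 = (σ_2 - σ_1)/(6h_1) = 51/5. So S'(1) = 44/15.

2.9333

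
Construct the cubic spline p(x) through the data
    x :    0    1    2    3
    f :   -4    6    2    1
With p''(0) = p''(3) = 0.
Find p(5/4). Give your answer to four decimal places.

Put m_i = p'' at the i-th knot. Here h = (1, 1, 1) and Δ = (10, -4, -1), so the interior equations h_(i-1)·m_(i-1) + 2(h_(i-1)+h_i)·m_i + h_i·m_(i+1) = 6(Δ_i − Δ_(i-1)) read
  1·m_0 + 4·m_1 + 1·m_2 = 6(Δ_1 - Δ_0) = -84
  1·m_1 + 4·m_2 + 1·m_3 = 6(Δ_2 - Δ_1) = 18
Natural end conditions: m_0 = m_3 = 0.
Solving: m_0 = 0, m_1 = -118/5, m_2 = 52/5, m_3 = 0.
On [1, 2], p(x) = 6 + 32/15·(x - 1) - 59/5·(x - 1)² + 17/3·(x - 1)³.
With (x - 1) = 1/4: p(5/4) = 1883/320.

5.8844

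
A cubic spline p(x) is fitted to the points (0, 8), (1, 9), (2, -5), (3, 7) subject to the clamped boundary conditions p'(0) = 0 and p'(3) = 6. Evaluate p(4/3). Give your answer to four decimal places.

3.9926

Put M_i = p'' at the i-th knot. Here h = (1, 1, 1) and Δ = (1, -14, 12), so the interior equations h_(i-1)·M_(i-1) + 2(h_(i-1)+h_i)·M_i + h_i·M_(i+1) = 6(Δ_i − Δ_(i-1)) read
  1·M_0 + 4·M_1 + 1·M_2 = 6(Δ_1 - Δ_0) = -90
  1·M_1 + 4·M_2 + 1·M_3 = 6(Δ_2 - Δ_1) = 156
Clamped end conditions give two more equations: 2h_0·M_0 + h_0·M_1 = 6(Δ_0 - p'(0)) = 6 and h_2·M_2 + 2h_2·M_3 = 6(p'(3) - Δ_2) = -36.
Hence M_0 = 126/5, M_1 = -222/5, M_2 = 312/5, M_3 = -246/5.
On [1, 2], p(x) = 9 - 48/5·(x - 1) - 111/5·(x - 1)² + 89/5·(x - 1)³.
With (x - 1) = 1/3: p(4/3) = 539/135.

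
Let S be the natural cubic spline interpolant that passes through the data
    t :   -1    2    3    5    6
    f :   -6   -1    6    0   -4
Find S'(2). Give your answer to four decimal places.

7.1547

Let m_i = S''(x_i). Step sizes h_i = 3, 1, 2, 1; slopes of the chords Δ_i = (y_(i+1) - y_i)/h_i = 5/3, 7, -3, -4.
  3·m_0 + 8·m_1 + 1·m_2 = 6(Δ_1 - Δ_0) = 32
  1·m_1 + 6·m_2 + 2·m_3 = 6(Δ_2 - Δ_1) = -60
  2·m_2 + 6·m_3 + 1·m_4 = 6(Δ_3 - Δ_2) = -6
Natural end conditions: m_0 = m_4 = 0.
Solving the tridiagonal system: m_0 = 0, m_1 = 686/125, m_2 = -1488/125, m_3 = 371/125, m_4 = 0.
On [2, 3], S'(t) = b_1 + 2c_1·(t - 2) + 3d_1·(t - 2)² with b_1 = Δ_1 - h_1(2m_1 + m_2)/6 = 2683/375, c_1 = m_1/2 = 343/125, d_1 = (m_2 - m_1)/(6h_1) = -1087/375. So S'(2) = 2683/375.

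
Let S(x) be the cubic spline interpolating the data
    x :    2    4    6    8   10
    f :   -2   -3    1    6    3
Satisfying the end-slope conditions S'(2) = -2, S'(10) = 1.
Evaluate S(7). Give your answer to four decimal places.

With m_i denoting the second derivative at x_i, h_i = 2, 2, 2, 2, and Δ_i = (y_(i+1) − y_i)/h_i = -1/2, 2, 5/2, -3/2:
  2·m_0 + 8·m_1 + 2·m_2 = 6(Δ_1 - Δ_0) = 15
  2·m_1 + 8·m_2 + 2·m_3 = 6(Δ_2 - Δ_1) = 3
  2·m_2 + 8·m_3 + 2·m_4 = 6(Δ_3 - Δ_2) = -24
Clamped end conditions give two more equations: 2h_0·m_0 + h_0·m_1 = 6(Δ_0 - S'(2)) = 9 and h_3·m_3 + 2h_3·m_4 = 6(S'(10) - Δ_3) = 15.
Solving: m_0 = 27/16, m_1 = 9/8, m_2 = 21/16, m_3 = -39/8, m_4 = 99/16.
On [6, 8], S(x) = 1 + 13/4·(x - 6) + 21/32·(x - 6)² - 33/64·(x - 6)³.
With (x - 6) = 1: S(7) = 281/64.

4.3906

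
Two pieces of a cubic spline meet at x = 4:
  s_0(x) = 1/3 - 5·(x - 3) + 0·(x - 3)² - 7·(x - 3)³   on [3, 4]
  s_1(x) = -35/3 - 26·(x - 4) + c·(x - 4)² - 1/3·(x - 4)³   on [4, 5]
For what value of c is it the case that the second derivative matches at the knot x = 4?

s_0''(x) = 0 - 42·(x - 3), so s_0''(4) = -42. On the right, s_1''(4) = 2c, so c = -21.

-21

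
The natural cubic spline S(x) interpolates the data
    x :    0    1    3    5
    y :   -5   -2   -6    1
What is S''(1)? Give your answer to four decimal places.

Let M_i = S''(x_i). Step sizes h_i = 1, 2, 2; slopes of the chords Δ_i = (y_(i+1) - y_i)/h_i = 3, -2, 7/2.
  1·M_0 + 6·M_1 + 2·M_2 = 6(Δ_1 - Δ_0) = -30
  2·M_1 + 8·M_2 + 2·M_3 = 6(Δ_2 - Δ_1) = 33
Natural end conditions: M_0 = M_3 = 0.
Forward elimination and back-substitution give M_0 = 0, M_1 = -153/22, M_2 = 129/22, M_3 = 0.

-6.9545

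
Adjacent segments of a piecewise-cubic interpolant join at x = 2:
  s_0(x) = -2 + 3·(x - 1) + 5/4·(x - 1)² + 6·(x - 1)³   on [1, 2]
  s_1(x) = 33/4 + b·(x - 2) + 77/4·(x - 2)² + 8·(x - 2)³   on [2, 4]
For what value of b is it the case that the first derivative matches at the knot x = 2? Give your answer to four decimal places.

23.5000

s_0'(x) = 3 + 5/2·(x - 1) + 18·(x - 1)², so s_0'(2) = 47/2. On the right, s_1'(2) = b, so b = 47/2.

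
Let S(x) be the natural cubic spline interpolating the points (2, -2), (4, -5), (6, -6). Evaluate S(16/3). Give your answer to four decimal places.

-5.8148

With m_i denoting the second derivative at x_i, h_i = 2, 2, and Δ_i = (y_(i+1) − y_i)/h_i = -3/2, -1/2:
  2·m_0 + 8·m_1 + 2·m_2 = 6(Δ_1 - Δ_0) = 6
Natural end conditions: m_0 = m_2 = 0.
Solving the tridiagonal system: m_0 = 0, m_1 = 3/4, m_2 = 0.
On [4, 6], S(x) = -5 - 1·(x - 4) + 3/8·(x - 4)² - 1/16·(x - 4)³.
With (x - 4) = 4/3: S(16/3) = -157/27.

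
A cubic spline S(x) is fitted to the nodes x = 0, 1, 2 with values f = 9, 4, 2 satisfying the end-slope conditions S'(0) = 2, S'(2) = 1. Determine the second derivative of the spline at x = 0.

-26

Write M_i for S''(x_i). With h_i = 1, 1 and divided differences Δ_i = -5, -2, the continuity of S' gives the tridiagonal system
  1·M_0 + 4·M_1 + 1·M_2 = 6(Δ_1 - Δ_0) = 18
Clamped end conditions give two more equations: 2h_0·M_0 + h_0·M_1 = 6(Δ_0 - S'(0)) = -42 and h_1·M_1 + 2h_1·M_2 = 6(S'(2) - Δ_1) = 18.
Forward elimination and back-substitution give M_0 = -26, M_1 = 10, M_2 = 4.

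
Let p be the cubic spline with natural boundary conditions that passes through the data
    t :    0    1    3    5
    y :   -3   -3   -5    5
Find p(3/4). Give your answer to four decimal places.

-2.8509

Put m_i = p'' at the i-th knot. Here h = (1, 2, 2) and Δ = (0, -1, 5), so the interior equations h_(i-1)·m_(i-1) + 2(h_(i-1)+h_i)·m_i + h_i·m_(i+1) = 6(Δ_i − Δ_(i-1)) read
  1·m_0 + 6·m_1 + 2·m_2 = 6(Δ_1 - Δ_0) = -6
  2·m_1 + 8·m_2 + 2·m_3 = 6(Δ_2 - Δ_1) = 36
Natural end conditions: m_0 = m_3 = 0.
Forward elimination and back-substitution give m_0 = 0, m_1 = -30/11, m_2 = 57/11, m_3 = 0.
On [0, 1], p(t) = -3 + 5/11·t + 0·t² - 5/11·t³.
With t = 3/4: p(3/4) = -2007/704.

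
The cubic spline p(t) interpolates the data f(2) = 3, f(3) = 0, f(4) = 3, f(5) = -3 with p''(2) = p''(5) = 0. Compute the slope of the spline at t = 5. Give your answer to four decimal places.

-8.8000

With M_i denoting the second derivative at x_i, h_i = 1, 1, 1, and Δ_i = (y_(i+1) − y_i)/h_i = -3, 3, -6:
  1·M_0 + 4·M_1 + 1·M_2 = 6(Δ_1 - Δ_0) = 36
  1·M_1 + 4·M_2 + 1·M_3 = 6(Δ_2 - Δ_1) = -54
Natural end conditions: M_0 = M_3 = 0.
Forward elimination and back-substitution give M_0 = 0, M_1 = 66/5, M_2 = -84/5, M_3 = 0.
On [4, 5], p'(t) = b_2 + 2c_2·(t - 4) + 3d_2·(t - 4)² with b_2 = Δ_2 - h_2(2M_2 + M_3)/6 = -2/5, c_2 = M_2/2 = -42/5, d_2 = (M_3 - M_2)/(6h_2) = 14/5. So p'(5) = -44/5.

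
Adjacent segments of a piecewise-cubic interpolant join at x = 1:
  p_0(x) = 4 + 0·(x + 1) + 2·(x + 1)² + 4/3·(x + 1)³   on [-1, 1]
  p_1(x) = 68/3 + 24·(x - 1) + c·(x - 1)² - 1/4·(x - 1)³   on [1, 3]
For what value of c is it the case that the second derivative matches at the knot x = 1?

10

p_0''(x) = 4 + 8·(x + 1), so p_0''(1) = 20. On the right, p_1''(1) = 2c, so c = 10.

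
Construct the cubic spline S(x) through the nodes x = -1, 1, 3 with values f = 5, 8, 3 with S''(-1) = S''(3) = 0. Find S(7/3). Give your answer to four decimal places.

5.2593

Let σ_i = S''(x_i). Step sizes h_i = 2, 2; slopes of the chords Δ_i = (y_(i+1) - y_i)/h_i = 3/2, -5/2.
  2·σ_0 + 8·σ_1 + 2·σ_2 = 6(Δ_1 - Δ_0) = -24
Natural end conditions: σ_0 = σ_2 = 0.
Solving the tridiagonal system: σ_0 = 0, σ_1 = -3, σ_2 = 0.
On [1, 3], S(x) = 8 - 1/2·(x - 1) - 3/2·(x - 1)² + 1/4·(x - 1)³.
With (x - 1) = 4/3: S(7/3) = 142/27.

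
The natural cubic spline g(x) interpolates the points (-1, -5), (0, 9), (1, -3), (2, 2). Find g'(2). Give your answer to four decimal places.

11.2667

With M_i denoting the second derivative at x_i, h_i = 1, 1, 1, and Δ_i = (y_(i+1) − y_i)/h_i = 14, -12, 5:
  1·M_0 + 4·M_1 + 1·M_2 = 6(Δ_1 - Δ_0) = -156
  1·M_1 + 4·M_2 + 1·M_3 = 6(Δ_2 - Δ_1) = 102
Natural end conditions: M_0 = M_3 = 0.
Solving: M_0 = 0, M_1 = -242/5, M_2 = 188/5, M_3 = 0.
On [1, 2], g'(x) = b_2 + 2c_2·(x - 1) + 3d_2·(x - 1)² with b_2 = Δ_2 - h_2(2M_2 + M_3)/6 = -113/15, c_2 = M_2/2 = 94/5, d_2 = (M_3 - M_2)/(6h_2) = -94/15. So g'(2) = 169/15.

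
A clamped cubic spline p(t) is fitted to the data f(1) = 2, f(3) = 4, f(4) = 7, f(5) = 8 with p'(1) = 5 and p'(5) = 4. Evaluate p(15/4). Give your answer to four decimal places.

6.4290

Let M_i = p''(x_i). Step sizes h_i = 2, 1, 1; slopes of the chords Δ_i = (y_(i+1) - y_i)/h_i = 1, 3, 1.
  2·M_0 + 6·M_1 + 1·M_2 = 6(Δ_1 - Δ_0) = 12
  1·M_1 + 4·M_2 + 1·M_3 = 6(Δ_2 - Δ_1) = -12
Clamped end conditions give two more equations: 2h_0·M_0 + h_0·M_1 = 6(Δ_0 - p'(1)) = -24 and h_2·M_2 + 2h_2·M_3 = 6(p'(5) - Δ_2) = 18.
Hence M_0 = -101/11, M_1 = 70/11, M_2 = -86/11, M_3 = 142/11.
On [3, 4], p(t) = 4 + 24/11·(t - 3) + 35/11·(t - 3)² - 26/11·(t - 3)³.
With (t - 3) = 3/4: p(15/4) = 2263/352.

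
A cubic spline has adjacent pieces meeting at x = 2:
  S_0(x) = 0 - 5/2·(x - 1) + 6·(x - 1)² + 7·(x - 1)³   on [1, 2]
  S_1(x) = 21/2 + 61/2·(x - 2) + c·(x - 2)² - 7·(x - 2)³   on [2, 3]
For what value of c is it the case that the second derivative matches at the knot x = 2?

S_0''(x) = 12 + 42·(x - 1), so S_0''(2) = 54. On the right, S_1''(2) = 2c, so c = 27.

27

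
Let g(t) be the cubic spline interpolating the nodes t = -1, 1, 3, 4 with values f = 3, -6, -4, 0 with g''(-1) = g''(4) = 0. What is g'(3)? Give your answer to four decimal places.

Write σ_i for g''(x_i). With h_i = 2, 2, 1 and divided differences Δ_i = -9/2, 1, 4, the continuity of g' gives the tridiagonal system
  2·σ_0 + 8·σ_1 + 2·σ_2 = 6(Δ_1 - Δ_0) = 33
  2·σ_1 + 6·σ_2 + 1·σ_3 = 6(Δ_2 - Δ_1) = 18
Natural end conditions: σ_0 = σ_3 = 0.
Solving: σ_0 = 0, σ_1 = 81/22, σ_2 = 39/22, σ_3 = 0.
On [3, 4], g'(t) = b_2 + 2c_2·(t - 3) + 3d_2·(t - 3)² with b_2 = Δ_2 - h_2(2σ_2 + σ_3)/6 = 75/22, c_2 = σ_2/2 = 39/44, d_2 = (σ_3 - σ_2)/(6h_2) = -13/44. So g'(3) = 75/22.

3.4091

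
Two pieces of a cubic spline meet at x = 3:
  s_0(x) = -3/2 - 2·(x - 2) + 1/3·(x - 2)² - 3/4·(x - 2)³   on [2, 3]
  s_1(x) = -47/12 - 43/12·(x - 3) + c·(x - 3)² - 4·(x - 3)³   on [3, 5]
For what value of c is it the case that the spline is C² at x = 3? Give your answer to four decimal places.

-1.9167

s_0''(x) = 2/3 - 9/2·(x - 2), so s_0''(3) = -23/6. On the right, s_1''(3) = 2c, so c = -23/12.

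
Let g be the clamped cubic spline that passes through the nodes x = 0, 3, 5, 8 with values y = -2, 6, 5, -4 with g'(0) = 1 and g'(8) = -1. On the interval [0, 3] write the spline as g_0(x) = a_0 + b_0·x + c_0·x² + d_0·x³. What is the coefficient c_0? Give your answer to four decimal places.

Let σ_i = g''(x_i). Step sizes h_i = 3, 2, 3; slopes of the chords Δ_i = (y_(i+1) - y_i)/h_i = 8/3, -1/2, -3.
  3·σ_0 + 10·σ_1 + 2·σ_2 = 6(Δ_1 - Δ_0) = -19
  2·σ_1 + 10·σ_2 + 3·σ_3 = 6(Δ_2 - Δ_1) = -15
Clamped end conditions give two more equations: 2h_0·σ_0 + h_0·σ_1 = 6(Δ_0 - g'(0)) = 10 and h_2·σ_2 + 2h_2·σ_3 = 6(g'(8) - Δ_2) = 12.
Forward elimination and back-substitution give σ_0 = 779/273, σ_1 = -216/91, σ_2 = -174/91, σ_3 = 269/91.
On [0, 3], with g_0(x) = a_0 + b_0·x + c_0·x² + d_0·x³: c_0 = σ_0/2 = 779/546, d_0 = (σ_1 - σ_0)/(6h_0) = -1427/4914, b_0 = Δ_0 - h_0(2σ_0 + σ_1)/6 = 1.

1.4267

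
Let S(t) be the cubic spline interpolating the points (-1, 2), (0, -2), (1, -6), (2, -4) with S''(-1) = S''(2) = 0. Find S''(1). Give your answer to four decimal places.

9.6000

With σ_i denoting the second derivative at x_i, h_i = 1, 1, 1, and Δ_i = (y_(i+1) − y_i)/h_i = -4, -4, 2:
  1·σ_0 + 4·σ_1 + 1·σ_2 = 6(Δ_1 - Δ_0) = 0
  1·σ_1 + 4·σ_2 + 1·σ_3 = 6(Δ_2 - Δ_1) = 36
Natural end conditions: σ_0 = σ_3 = 0.
Forward elimination and back-substitution give σ_0 = 0, σ_1 = -12/5, σ_2 = 48/5, σ_3 = 0.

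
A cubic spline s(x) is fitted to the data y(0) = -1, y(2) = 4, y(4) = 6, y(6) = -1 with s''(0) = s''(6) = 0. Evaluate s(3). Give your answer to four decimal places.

With M_i denoting the second derivative at x_i, h_i = 2, 2, 2, and Δ_i = (y_(i+1) − y_i)/h_i = 5/2, 1, -7/2:
  2·M_0 + 8·M_1 + 2·M_2 = 6(Δ_1 - Δ_0) = -9
  2·M_1 + 8·M_2 + 2·M_3 = 6(Δ_2 - Δ_1) = -27
Natural end conditions: M_0 = M_3 = 0.
Solving: M_0 = 0, M_1 = -3/10, M_2 = -33/10, M_3 = 0.
On [2, 4], s(x) = 4 + 23/10·(x - 2) - 3/20·(x - 2)² - 1/4·(x - 2)³.
With (x - 2) = 1: s(3) = 59/10.

5.9000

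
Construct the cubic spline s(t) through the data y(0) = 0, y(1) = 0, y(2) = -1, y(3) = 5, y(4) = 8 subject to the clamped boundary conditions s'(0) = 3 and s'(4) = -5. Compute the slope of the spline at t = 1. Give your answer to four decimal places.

Let M_i = s''(x_i). Step sizes h_i = 1, 1, 1, 1; slopes of the chords Δ_i = (y_(i+1) - y_i)/h_i = 0, -1, 6, 3.
  1·M_0 + 4·M_1 + 1·M_2 = 6(Δ_1 - Δ_0) = -6
  1·M_1 + 4·M_2 + 1·M_3 = 6(Δ_2 - Δ_1) = 42
  1·M_2 + 4·M_3 + 1·M_4 = 6(Δ_3 - Δ_2) = -18
Clamped end conditions give two more equations: 2h_0·M_0 + h_0·M_1 = 6(Δ_0 - s'(0)) = -18 and h_3·M_3 + 2h_3·M_4 = 6(s'(4) - Δ_3) = -48.
Solving: M_0 = -109/14, M_1 = -17/7, M_2 = 23/2, M_3 = -11/7, M_4 = -325/14.
On [1, 2], s'(t) = b_1 + 2c_1·(t - 1) + 3d_1·(t - 1)² with b_1 = Δ_1 - h_1(2M_1 + M_2)/6 = -59/28, c_1 = M_1/2 = -17/14, d_1 = (M_2 - M_1)/(6h_1) = 65/28. So s'(1) = -59/28.

-2.1071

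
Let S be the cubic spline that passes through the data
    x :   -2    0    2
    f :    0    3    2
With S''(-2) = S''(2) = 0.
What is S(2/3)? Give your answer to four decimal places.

3.0370

Write m_i for S''(x_i). With h_i = 2, 2 and divided differences Δ_i = 3/2, -1/2, the continuity of S' gives the tridiagonal system
  2·m_0 + 8·m_1 + 2·m_2 = 6(Δ_1 - Δ_0) = -12
Natural end conditions: m_0 = m_2 = 0.
Solving: m_0 = 0, m_1 = -3/2, m_2 = 0.
On [0, 2], S(x) = 3 + 1/2·x - 3/4·x² + 1/8·x³.
With x = 2/3: S(2/3) = 82/27.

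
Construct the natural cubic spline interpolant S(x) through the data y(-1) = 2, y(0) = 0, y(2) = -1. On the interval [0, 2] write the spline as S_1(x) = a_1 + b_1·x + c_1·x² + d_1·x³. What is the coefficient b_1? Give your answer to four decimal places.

-1.5000

With M_i denoting the second derivative at x_i, h_i = 1, 2, and Δ_i = (y_(i+1) − y_i)/h_i = -2, -1/2:
  1·M_0 + 6·M_1 + 2·M_2 = 6(Δ_1 - Δ_0) = 9
Natural end conditions: M_0 = M_2 = 0.
Hence M_0 = 0, M_1 = 3/2, M_2 = 0.
On [0, 2], with S_1(x) = a_1 + b_1·x + c_1·x² + d_1·x³: c_1 = M_1/2 = 3/4, d_1 = (M_2 - M_1)/(6h_1) = -1/8, b_1 = Δ_1 - h_1(2M_1 + M_2)/6 = -3/2.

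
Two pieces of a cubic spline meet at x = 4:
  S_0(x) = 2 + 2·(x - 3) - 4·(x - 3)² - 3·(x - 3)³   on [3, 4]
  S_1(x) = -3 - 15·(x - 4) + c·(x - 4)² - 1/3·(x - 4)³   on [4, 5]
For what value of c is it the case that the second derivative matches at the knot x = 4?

-13

S_0''(x) = -8 - 18·(x - 3), so S_0''(4) = -26. On the right, S_1''(4) = 2c, so c = -13.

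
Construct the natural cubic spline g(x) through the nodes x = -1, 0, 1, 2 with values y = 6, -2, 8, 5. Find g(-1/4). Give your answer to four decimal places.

Write M_i for g''(x_i). With h_i = 1, 1, 1 and divided differences Δ_i = -8, 10, -3, the continuity of g' gives the tridiagonal system
  1·M_0 + 4·M_1 + 1·M_2 = 6(Δ_1 - Δ_0) = 108
  1·M_1 + 4·M_2 + 1·M_3 = 6(Δ_2 - Δ_1) = -78
Natural end conditions: M_0 = M_3 = 0.
Solving the tridiagonal system: M_0 = 0, M_1 = 34, M_2 = -28, M_3 = 0.
On [-1, 0], g(x) = 6 - 41/3·(x + 1) + 0·(x + 1)² + 17/3·(x + 1)³.
With (x + 1) = 3/4: g(-1/4) = -119/64.

-1.8594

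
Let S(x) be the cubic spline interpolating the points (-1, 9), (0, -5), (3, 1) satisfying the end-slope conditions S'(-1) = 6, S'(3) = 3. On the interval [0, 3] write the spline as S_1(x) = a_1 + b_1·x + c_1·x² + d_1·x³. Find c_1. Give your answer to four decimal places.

Put M_i = S'' at the i-th knot. Here h = (1, 3) and Δ = (-14, 2), so the interior equations h_(i-1)·M_(i-1) + 2(h_(i-1)+h_i)·M_i + h_i·M_(i+1) = 6(Δ_i − Δ_(i-1)) read
  1·M_0 + 8·M_1 + 3·M_2 = 6(Δ_1 - Δ_0) = 96
Clamped end conditions give two more equations: 2h_0·M_0 + h_0·M_1 = 6(Δ_0 - S'(-1)) = -120 and h_1·M_1 + 2h_1·M_2 = 6(S'(3) - Δ_1) = 6.
Forward elimination and back-substitution give M_0 = -291/4, M_1 = 51/2, M_2 = -47/4.
On [0, 3], with S_1(x) = a_1 + b_1·x + c_1·x² + d_1·x³: c_1 = M_1/2 = 51/4, d_1 = (M_2 - M_1)/(6h_1) = -149/72, b_1 = Δ_1 - h_1(2M_1 + M_2)/6 = -141/8.

12.7500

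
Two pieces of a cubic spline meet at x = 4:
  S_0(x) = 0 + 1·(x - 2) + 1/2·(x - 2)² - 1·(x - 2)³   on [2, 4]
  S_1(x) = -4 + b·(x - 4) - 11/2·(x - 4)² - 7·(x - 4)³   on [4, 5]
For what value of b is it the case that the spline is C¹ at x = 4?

-9

S_0'(x) = 1 + 1·(x - 2) - 3·(x - 2)², so S_0'(4) = -9. On the right, S_1'(4) = b, so b = -9.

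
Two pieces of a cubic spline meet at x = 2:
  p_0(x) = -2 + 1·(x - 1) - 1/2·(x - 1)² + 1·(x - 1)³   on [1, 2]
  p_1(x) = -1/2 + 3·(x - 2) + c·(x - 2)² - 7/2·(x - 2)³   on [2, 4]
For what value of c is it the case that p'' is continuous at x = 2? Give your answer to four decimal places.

p_0''(x) = -1 + 6·(x - 1), so p_0''(2) = 5. On the right, p_1''(2) = 2c, so c = 5/2.

2.5000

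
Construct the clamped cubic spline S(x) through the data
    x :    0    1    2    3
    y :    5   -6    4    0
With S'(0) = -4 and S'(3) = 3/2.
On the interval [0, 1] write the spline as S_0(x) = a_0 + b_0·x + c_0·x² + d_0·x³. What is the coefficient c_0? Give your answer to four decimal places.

Put M_i = S'' at the i-th knot. Here h = (1, 1, 1) and Δ = (-11, 10, -4), so the interior equations h_(i-1)·M_(i-1) + 2(h_(i-1)+h_i)·M_i + h_i·M_(i+1) = 6(Δ_i − Δ_(i-1)) read
  1·M_0 + 4·M_1 + 1·M_2 = 6(Δ_1 - Δ_0) = 126
  1·M_1 + 4·M_2 + 1·M_3 = 6(Δ_2 - Δ_1) = -84
Clamped end conditions give two more equations: 2h_0·M_0 + h_0·M_1 = 6(Δ_0 - S'(0)) = -42 and h_2·M_2 + 2h_2·M_3 = 6(S'(3) - Δ_2) = 33.
Hence M_0 = -145/3, M_1 = 164/3, M_2 = -133/3, M_3 = 116/3.
On [0, 1], with S_0(x) = a_0 + b_0·x + c_0·x² + d_0·x³: c_0 = M_0/2 = -145/6, d_0 = (M_1 - M_0)/(6h_0) = 103/6, b_0 = Δ_0 - h_0(2M_0 + M_1)/6 = -4.

-24.1667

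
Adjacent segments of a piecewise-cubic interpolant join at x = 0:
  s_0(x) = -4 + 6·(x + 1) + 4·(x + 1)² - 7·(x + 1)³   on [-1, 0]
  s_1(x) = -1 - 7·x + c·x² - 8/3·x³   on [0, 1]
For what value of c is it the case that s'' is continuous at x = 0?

s_0''(x) = 8 - 42·(x + 1), so s_0''(0) = -34. On the right, s_1''(0) = 2c, so c = -17.

-17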